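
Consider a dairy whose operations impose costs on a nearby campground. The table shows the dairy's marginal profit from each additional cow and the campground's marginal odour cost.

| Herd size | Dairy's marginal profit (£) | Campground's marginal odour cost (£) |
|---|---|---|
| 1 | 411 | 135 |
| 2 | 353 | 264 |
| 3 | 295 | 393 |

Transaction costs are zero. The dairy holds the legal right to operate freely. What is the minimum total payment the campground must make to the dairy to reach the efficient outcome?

£295

Left alone the dairy would choose level 3 (marginal profit stays positive).
Efficient level: k* = 2 (marginal profit ≥ marginal odour cost through 2).
The campground must at least cover the dairy's forgone profit from cutting 3→2: 295 = 295.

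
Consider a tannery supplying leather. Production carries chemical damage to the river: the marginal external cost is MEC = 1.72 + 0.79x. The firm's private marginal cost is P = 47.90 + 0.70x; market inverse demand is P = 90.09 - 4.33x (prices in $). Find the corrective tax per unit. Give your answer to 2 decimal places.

Social marginal cost = private MC + MEC = 49.62 + 1.49x.
Set SMC = demand: 49.62 + 1.49x = 90.09 - 4.33x → x* = 6.9536.
The Pigouvian tax equals MEC at x*: 1.72 + 0.79×6.9536 = 7.2133.

tax = $7.21 per unit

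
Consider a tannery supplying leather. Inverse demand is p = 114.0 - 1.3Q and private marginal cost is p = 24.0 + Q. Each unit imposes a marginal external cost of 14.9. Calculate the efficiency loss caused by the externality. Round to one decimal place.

DWL = 48.3

Market equilibrium (private): 24.0 + Q = 114.0 - 1.3Q → Q_m = 39.1304.
Social marginal cost = private MC + MEC = 38.9 + Q.
Set SMC = demand: 38.9 + Q = 114.0 - 1.3Q → Q* = 32.6522.
The welfare-loss triangle has base |Q_m − Q*| and height MEC(Q_m) (the vertical gap between SMC and demand is zero at Q* and MEC at Q_m).
DWL = ½ × 6.4782 × 14.9000 = 48.2626.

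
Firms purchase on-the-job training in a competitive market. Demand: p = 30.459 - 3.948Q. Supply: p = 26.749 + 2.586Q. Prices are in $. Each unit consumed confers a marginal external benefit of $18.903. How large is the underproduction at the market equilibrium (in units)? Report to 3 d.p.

Market equilibrium (private): 26.749 + 2.586Q = 30.459 - 3.948Q → Q_m = 0.5678.
Social marginal benefit = demand + MEB = 49.362 - 3.948Q.
Set SMB = MC: 49.362 - 3.948Q = 26.749 + 2.586Q → Q* = 3.4608.
Gap = |0.5678 − 3.4608| = 2.8930.

2.893 units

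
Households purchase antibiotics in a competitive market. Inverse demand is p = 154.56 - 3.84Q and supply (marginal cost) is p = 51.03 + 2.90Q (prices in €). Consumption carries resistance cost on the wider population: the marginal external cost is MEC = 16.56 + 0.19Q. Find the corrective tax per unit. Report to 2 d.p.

tax = €18.94 per unit

Social marginal benefit = demand − MEC = 138.00 - 4.03Q.
Set SMB = MC: 138.00 - 4.03Q = 51.03 + 2.90Q → Q* = 12.5498.
The Pigouvian tax equals MEC at Q*: 16.56 + 0.19×12.5498 = 18.9445.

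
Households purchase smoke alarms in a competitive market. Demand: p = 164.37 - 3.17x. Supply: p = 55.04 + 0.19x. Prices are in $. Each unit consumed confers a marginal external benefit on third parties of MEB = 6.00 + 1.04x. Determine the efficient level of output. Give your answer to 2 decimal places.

x* = 49.71

Social marginal benefit = demand + MEB = 170.37 - 2.13x.
Set SMB = MC: 170.37 - 2.13x = 55.04 + 0.19x → x* = 49.7112.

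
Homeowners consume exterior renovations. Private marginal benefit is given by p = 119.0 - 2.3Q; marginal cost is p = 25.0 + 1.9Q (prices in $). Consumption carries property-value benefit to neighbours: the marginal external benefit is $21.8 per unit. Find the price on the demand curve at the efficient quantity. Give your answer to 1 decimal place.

P = $55.6

Social marginal benefit = demand + MEB = 140.8 - 2.3Q.
Set SMB = MC: 140.8 - 2.3Q = 25.0 + 1.9Q → Q* = 27.5714.
Consumer price on the demand curve at Q*: 119.0 − 2.3×27.5714 = 55.5858.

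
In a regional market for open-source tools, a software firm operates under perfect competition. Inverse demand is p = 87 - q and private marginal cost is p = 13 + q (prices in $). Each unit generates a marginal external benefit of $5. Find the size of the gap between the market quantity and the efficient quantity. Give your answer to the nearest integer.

Market equilibrium (private): 13 + q = 87 - q → q_m = 37.0000.
Social marginal cost = private MC − MEB = 8 + q.
Set SMC = demand: 8 + q = 87 - q → q* = 39.5000.
Gap = |37.0000 − 39.5000| = 2.5000.

3 units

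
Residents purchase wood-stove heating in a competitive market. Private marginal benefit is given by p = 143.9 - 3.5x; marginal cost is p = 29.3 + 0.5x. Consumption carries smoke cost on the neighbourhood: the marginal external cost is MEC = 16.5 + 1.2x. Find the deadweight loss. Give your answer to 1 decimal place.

DWL = 248.9

Market equilibrium (private): 29.3 + 0.5x = 143.9 - 3.5x → x_m = 28.6500.
Social marginal benefit = demand − MEC = 127.4 - 4.7x.
Set SMB = MC: 127.4 - 4.7x = 29.3 + 0.5x → x* = 18.8654.
The loss is the area between SMB and MC from x* to x_m; with linear curves that's a triangle of height MEC(x_m).
DWL = ½ × 9.7846 × 50.8800 = 248.9202.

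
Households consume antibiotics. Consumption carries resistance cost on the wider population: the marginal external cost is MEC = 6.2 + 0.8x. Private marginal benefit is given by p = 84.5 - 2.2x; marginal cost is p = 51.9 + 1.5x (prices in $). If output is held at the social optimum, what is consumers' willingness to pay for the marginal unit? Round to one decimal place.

Social marginal benefit = demand − MEC = 78.3 - 3.0x.
Set SMB = MC: 78.3 - 3.0x = 51.9 + 1.5x → x* = 5.8667.
Consumer price on the demand curve at x*: 84.5 − 2.2×5.8667 = 71.5933.

P = $71.6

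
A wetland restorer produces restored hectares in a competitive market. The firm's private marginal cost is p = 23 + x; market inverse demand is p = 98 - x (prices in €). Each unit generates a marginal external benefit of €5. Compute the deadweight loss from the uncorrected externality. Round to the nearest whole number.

Market equilibrium (private): 23 + x = 98 - x → x_m = 37.5000.
Social marginal cost = private MC − MEB = 18 + x.
Set SMC = demand: 18 + x = 98 - x → x* = 40.0000.
Between x* and x_m the wedge demand − SMC runs linearly from 0 to MEB(x_m), so the loss is a triangle.
DWL = ½ × 2.5000 × 5.0000 = 6.2500.

DWL = €6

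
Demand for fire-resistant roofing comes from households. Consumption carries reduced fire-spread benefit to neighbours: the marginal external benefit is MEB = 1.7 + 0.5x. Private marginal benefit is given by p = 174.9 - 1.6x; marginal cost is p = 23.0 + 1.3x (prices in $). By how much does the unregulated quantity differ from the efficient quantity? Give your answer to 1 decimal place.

Market equilibrium (private): 23.0 + 1.3x = 174.9 - 1.6x → x_m = 52.3793.
Social marginal benefit = demand + MEB = 176.6 - 1.1x.
Set SMB = MC: 176.6 - 1.1x = 23.0 + 1.3x → x* = 64.0000.
Gap = |52.3793 − 64.0000| = 11.6207.

11.6 units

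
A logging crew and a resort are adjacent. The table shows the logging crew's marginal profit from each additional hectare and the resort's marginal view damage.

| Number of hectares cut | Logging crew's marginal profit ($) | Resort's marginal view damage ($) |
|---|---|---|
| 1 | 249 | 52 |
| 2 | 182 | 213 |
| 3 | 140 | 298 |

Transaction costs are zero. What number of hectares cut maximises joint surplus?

Bargaining reaches the level where marginal profit last exceeds marginal view damage.
That holds through level 1 (249 ≥ 52) but not at 2 (182 < 213).

1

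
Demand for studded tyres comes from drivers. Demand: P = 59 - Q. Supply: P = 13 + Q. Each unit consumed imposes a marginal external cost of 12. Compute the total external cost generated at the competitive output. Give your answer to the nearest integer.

276

Market equilibrium (private): 13 + Q = 59 - Q → Q_m = 23.0000.
Total external cost = MEC × Q_m = 12 × 23.0000 = 276.0000.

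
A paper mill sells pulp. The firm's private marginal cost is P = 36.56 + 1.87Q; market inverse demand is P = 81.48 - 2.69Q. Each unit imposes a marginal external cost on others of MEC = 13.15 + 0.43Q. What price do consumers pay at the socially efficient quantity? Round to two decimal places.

Social marginal cost = private MC + MEC = 49.71 + 2.30Q.
Set SMC = demand: 49.71 + 2.30Q = 81.48 - 2.69Q → Q* = 6.3667.
Consumer price on the demand curve at Q*: 81.48 − 2.69×6.3667 = 64.3536.

P = 64.35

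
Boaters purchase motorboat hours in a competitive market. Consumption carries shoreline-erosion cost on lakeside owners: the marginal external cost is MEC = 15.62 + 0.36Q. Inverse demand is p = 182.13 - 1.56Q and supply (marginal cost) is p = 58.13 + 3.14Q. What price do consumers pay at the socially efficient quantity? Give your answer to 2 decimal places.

P = 148.72

Social marginal benefit = demand − MEC = 166.51 - 1.92Q.
Set SMB = MC: 166.51 - 1.92Q = 58.13 + 3.14Q → Q* = 21.4190.
Consumer price on the demand curve at Q*: 182.13 − 1.56×21.4190 = 148.7164.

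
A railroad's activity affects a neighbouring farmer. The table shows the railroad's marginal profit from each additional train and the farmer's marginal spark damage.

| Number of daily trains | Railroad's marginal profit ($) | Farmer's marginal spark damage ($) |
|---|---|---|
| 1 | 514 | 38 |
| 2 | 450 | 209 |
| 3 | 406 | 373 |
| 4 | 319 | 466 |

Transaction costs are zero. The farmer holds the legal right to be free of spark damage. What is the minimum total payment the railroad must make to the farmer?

$620

Efficient level: marginal profit ≥ marginal spark damage through level 3, so k* = 3.
With the farmer holding the right, the railroad must at least compensate total damage at k*: 38 + 209 + 373 = 620.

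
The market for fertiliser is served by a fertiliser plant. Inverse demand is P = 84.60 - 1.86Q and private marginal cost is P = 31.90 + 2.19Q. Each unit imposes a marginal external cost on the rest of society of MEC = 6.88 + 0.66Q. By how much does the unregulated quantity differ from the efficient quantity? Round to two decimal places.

Market equilibrium (private): 31.90 + 2.19Q = 84.60 - 1.86Q → Q_m = 13.0123.
Social marginal cost = private MC + MEC = 38.78 + 2.85Q.
Set SMC = demand: 38.78 + 2.85Q = 84.60 - 1.86Q → Q* = 9.7282.
Gap = |13.0123 − 9.7282| = 3.2841.

3.28 units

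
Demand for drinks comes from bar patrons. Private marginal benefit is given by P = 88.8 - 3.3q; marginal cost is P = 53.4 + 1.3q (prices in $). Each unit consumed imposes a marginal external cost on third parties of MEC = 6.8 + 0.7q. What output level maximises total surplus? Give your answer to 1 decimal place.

q* = 5.4

Social marginal benefit = demand − MEC = 82.0 - 4.0q.
Set SMB = MC: 82.0 - 4.0q = 53.4 + 1.3q → q* = 5.3962.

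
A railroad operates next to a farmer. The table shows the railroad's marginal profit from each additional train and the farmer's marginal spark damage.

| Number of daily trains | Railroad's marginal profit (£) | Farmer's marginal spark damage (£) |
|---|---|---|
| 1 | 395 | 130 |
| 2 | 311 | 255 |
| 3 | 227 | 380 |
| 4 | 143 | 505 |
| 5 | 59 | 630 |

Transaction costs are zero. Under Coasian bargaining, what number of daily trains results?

2

Bargaining reaches the level where marginal profit last exceeds marginal spark damage.
That holds through level 2 (311 ≥ 255) but not at 3 (227 < 380).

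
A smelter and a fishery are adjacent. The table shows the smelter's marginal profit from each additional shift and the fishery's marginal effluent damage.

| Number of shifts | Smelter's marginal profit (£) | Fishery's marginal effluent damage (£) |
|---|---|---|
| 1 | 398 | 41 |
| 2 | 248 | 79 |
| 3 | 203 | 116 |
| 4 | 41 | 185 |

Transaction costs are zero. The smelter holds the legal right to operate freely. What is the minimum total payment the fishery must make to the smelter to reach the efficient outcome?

Left alone the smelter would choose level 4 (marginal profit stays positive).
Efficient level: k* = 3 (marginal profit ≥ marginal effluent damage through 3).
The fishery must at least cover the smelter's forgone profit from cutting 4→3: 41 = 41.

£41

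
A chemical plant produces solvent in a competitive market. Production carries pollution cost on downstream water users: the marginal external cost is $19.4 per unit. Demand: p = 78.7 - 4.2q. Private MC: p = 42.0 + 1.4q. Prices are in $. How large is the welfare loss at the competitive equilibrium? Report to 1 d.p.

DWL = $33.6

Market equilibrium (private): 42.0 + 1.4q = 78.7 - 4.2q → q_m = 6.5536.
Social marginal cost = private MC + MEC = 61.4 + 1.4q.
Set SMC = demand: 61.4 + 1.4q = 78.7 - 4.2q → q* = 3.0893.
Between q* and q_m the wedge SMC − demand runs linearly from 0 to MEC(q_m), so the loss is a triangle.
DWL = ½ × 3.4643 × 19.4000 = 33.6037.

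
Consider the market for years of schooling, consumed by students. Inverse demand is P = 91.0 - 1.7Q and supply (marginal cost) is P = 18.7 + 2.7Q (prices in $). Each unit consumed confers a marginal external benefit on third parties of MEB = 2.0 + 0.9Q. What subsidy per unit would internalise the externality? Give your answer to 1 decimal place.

subsidy = $21.1 per unit

Social marginal benefit = demand + MEB = 93.0 - 0.8Q.
Set SMB = MC: 93.0 - 0.8Q = 18.7 + 2.7Q → Q* = 21.2286.
The Pigouvian subsidy equals MEB at Q*: 2.0 + 0.9×21.2286 = 21.1057.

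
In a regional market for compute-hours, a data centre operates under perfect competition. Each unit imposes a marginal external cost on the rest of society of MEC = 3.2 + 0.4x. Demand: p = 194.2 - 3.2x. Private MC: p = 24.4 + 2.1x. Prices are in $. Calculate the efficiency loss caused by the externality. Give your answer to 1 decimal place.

Market equilibrium (private): 24.4 + 2.1x = 194.2 - 3.2x → x_m = 32.0377.
Social marginal cost = private MC + MEC = 27.6 + 2.5x.
Set SMC = demand: 27.6 + 2.5x = 194.2 - 3.2x → x* = 29.2281.
Between x* and x_m the wedge SMC − demand runs linearly from 0 to MEC(x_m), so the loss is a triangle.
DWL = ½ × 2.8096 × 16.0151 = 22.4980.

DWL = $22.5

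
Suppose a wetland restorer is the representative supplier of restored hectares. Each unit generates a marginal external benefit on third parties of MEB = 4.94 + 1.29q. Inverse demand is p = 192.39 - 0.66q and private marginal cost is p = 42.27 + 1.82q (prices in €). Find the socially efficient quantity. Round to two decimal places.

Social marginal cost = private MC − MEB = 37.33 + 0.53q.
Set SMC = demand: 37.33 + 0.53q = 192.39 - 0.66q → q* = 130.3025.

q* = 130.30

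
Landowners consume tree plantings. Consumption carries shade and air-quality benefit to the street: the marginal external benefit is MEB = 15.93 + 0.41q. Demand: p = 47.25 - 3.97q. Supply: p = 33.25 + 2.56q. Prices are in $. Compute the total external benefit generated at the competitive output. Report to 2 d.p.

Market equilibrium (private): 33.25 + 2.56q = 47.25 - 3.97q → q_m = 2.1440.
Total external benefit = ∫₀^{q_m} (15.93 + 0.41q) dq = 15.93×2.1440 + ½×0.41×2.1440² = 35.0963.

$35.10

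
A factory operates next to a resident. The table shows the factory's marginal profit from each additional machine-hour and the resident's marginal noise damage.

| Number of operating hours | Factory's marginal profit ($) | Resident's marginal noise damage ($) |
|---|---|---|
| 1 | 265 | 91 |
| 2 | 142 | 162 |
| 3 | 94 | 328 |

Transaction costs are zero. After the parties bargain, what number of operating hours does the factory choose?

Bargaining reaches the level where marginal profit last exceeds marginal noise damage.
That holds through level 1 (265 ≥ 91) but not at 2 (142 < 162).

1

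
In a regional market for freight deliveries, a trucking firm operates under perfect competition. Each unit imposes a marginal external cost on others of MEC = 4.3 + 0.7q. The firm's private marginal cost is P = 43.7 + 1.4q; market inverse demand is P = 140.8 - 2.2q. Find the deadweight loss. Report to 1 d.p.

Market equilibrium (private): 43.7 + 1.4q = 140.8 - 2.2q → q_m = 26.9722.
Social marginal cost = private MC + MEC = 48.0 + 2.1q.
Set SMC = demand: 48.0 + 2.1q = 140.8 - 2.2q → q* = 21.5814.
Height of the DWL triangle at q_m is SMC(q_m) − demand(q_m) = MEC(q_m) = 23.1806.
DWL = ½ × 5.3908 × 23.1806 = 62.4810.

DWL = 62.5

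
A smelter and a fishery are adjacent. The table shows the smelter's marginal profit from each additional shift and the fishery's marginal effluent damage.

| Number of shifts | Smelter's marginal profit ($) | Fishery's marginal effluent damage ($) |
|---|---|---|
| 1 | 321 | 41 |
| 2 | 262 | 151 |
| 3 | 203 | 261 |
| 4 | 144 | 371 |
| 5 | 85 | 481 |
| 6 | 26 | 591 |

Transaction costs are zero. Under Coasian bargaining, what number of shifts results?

2

Bargaining reaches the level where marginal profit last exceeds marginal effluent damage.
That holds through level 2 (262 ≥ 151) but not at 3 (203 < 261).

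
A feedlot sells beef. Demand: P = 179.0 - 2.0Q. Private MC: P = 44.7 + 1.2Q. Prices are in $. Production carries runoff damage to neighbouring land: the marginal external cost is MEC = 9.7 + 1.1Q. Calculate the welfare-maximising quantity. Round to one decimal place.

Social marginal cost = private MC + MEC = 54.4 + 2.3Q.
Set SMC = demand: 54.4 + 2.3Q = 179.0 - 2.0Q → Q* = 28.9767.

Q* = 29.0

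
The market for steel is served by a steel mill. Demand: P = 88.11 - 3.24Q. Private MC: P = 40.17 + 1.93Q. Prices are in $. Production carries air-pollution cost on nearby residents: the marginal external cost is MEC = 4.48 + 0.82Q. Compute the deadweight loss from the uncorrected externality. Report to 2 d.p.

DWL = $12.19

Market equilibrium (private): 40.17 + 1.93Q = 88.11 - 3.24Q → Q_m = 9.2727.
Social marginal cost = private MC + MEC = 44.65 + 2.75Q.
Set SMC = demand: 44.65 + 2.75Q = 88.11 - 3.24Q → Q* = 7.2554.
Between Q* and Q_m the wedge SMC − demand runs linearly from 0 to MEC(Q_m), so the loss is a triangle.
DWL = ½ × 2.0173 × 12.0836 = 12.1881.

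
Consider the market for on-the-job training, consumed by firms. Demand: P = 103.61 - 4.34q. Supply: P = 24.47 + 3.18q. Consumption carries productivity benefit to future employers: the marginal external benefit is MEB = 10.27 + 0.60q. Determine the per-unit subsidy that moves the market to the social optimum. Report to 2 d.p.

subsidy = 18.02 per unit

Social marginal benefit = demand + MEB = 113.88 - 3.74q.
Set SMB = MC: 113.88 - 3.74q = 24.47 + 3.18q → q* = 12.9205.
The Pigouvian subsidy equals MEB at q*: 10.27 + 0.60×12.9205 = 18.0223.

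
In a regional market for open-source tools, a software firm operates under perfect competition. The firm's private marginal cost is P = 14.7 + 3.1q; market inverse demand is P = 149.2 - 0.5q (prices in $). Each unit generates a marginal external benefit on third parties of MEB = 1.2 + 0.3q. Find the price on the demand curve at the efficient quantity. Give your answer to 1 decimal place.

P = $128.6

Social marginal cost = private MC − MEB = 13.5 + 2.8q.
Set SMC = demand: 13.5 + 2.8q = 149.2 - 0.5q → q* = 41.1212.
Consumer price on the demand curve at q*: 149.2 − 0.5×41.1212 = 128.6394.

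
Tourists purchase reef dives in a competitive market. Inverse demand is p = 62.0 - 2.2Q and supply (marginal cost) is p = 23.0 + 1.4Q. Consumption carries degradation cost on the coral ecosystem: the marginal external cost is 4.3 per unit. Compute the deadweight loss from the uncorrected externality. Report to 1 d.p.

DWL = 2.6

Market equilibrium (private): 23.0 + 1.4Q = 62.0 - 2.2Q → Q_m = 10.8333.
Social marginal benefit = demand − MEC = 57.7 - 2.2Q.
Set SMB = MC: 57.7 - 2.2Q = 23.0 + 1.4Q → Q* = 9.6389.
The welfare-loss triangle has base |Q_m − Q*| and height MEC(Q_m) (the vertical gap between SMB and MC is zero at Q* and MEC at Q_m).
DWL = ½ × 1.1944 × 4.3000 = 2.5680.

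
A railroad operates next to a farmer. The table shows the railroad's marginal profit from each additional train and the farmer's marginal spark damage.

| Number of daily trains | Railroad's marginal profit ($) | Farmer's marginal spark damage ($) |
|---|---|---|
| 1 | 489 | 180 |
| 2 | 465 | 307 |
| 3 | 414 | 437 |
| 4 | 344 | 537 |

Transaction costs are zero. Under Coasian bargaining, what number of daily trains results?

Bargaining reaches the level where marginal profit last exceeds marginal spark damage.
That holds through level 2 (465 ≥ 307) but not at 3 (414 < 437).

2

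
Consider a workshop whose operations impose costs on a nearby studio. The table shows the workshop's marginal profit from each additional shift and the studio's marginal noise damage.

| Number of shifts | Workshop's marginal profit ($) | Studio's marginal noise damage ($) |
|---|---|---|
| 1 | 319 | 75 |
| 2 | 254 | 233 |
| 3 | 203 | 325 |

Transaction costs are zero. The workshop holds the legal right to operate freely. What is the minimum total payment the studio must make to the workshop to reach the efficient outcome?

$203

Left alone the workshop would choose level 3 (marginal profit stays positive).
Efficient level: k* = 2 (marginal profit ≥ marginal noise damage through 2).
The studio must at least cover the workshop's forgone profit from cutting 3→2: 203 = 203.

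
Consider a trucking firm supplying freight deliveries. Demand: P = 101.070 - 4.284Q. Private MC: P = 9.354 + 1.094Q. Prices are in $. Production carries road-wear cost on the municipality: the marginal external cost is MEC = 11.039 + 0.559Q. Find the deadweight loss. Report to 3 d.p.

Market equilibrium (private): 9.354 + 1.094Q = 101.070 - 4.284Q → Q_m = 17.0539.
Social marginal cost = private MC + MEC = 20.393 + 1.653Q.
Set SMC = demand: 20.393 + 1.653Q = 101.070 - 4.284Q → Q* = 13.5888.
The welfare-loss triangle has base |Q_m − Q*| and height MEC(Q_m) (the vertical gap between SMC and demand is zero at Q* and MEC at Q_m).
DWL = ½ × 3.4651 × 20.5721 = 35.6422.

DWL = $35.642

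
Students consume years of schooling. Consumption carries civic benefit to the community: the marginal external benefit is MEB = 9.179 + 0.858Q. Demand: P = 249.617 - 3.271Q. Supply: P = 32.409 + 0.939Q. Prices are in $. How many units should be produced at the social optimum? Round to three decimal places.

Q* = 67.538

Social marginal benefit = demand + MEB = 258.796 - 2.413Q.
Set SMB = MC: 258.796 - 2.413Q = 32.409 + 0.939Q → Q* = 67.5379.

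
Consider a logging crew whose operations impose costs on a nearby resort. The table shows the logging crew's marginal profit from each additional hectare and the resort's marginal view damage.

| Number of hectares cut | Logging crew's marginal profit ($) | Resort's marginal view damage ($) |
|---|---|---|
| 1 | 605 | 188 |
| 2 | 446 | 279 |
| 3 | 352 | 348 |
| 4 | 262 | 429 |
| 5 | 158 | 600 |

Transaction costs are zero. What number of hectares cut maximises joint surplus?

Bargaining reaches the level where marginal profit last exceeds marginal view damage.
That holds through level 3 (352 ≥ 348) but not at 4 (262 < 429).

3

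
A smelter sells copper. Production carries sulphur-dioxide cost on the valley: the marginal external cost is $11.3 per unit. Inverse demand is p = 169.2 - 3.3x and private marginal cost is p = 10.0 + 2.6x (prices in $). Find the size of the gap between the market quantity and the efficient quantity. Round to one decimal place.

1.9 units

Market equilibrium (private): 10.0 + 2.6x = 169.2 - 3.3x → x_m = 26.9831.
Social marginal cost = private MC + MEC = 21.3 + 2.6x.
Set SMC = demand: 21.3 + 2.6x = 169.2 - 3.3x → x* = 25.0678.
Gap = |26.9831 − 25.0678| = 1.9153.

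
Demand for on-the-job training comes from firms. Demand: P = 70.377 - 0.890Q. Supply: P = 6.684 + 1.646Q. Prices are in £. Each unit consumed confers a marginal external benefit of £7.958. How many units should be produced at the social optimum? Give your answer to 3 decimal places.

Q* = 28.254

Social marginal benefit = demand + MEB = 78.335 - 0.890Q.
Set SMB = MC: 78.335 - 0.890Q = 6.684 + 1.646Q → Q* = 28.2535.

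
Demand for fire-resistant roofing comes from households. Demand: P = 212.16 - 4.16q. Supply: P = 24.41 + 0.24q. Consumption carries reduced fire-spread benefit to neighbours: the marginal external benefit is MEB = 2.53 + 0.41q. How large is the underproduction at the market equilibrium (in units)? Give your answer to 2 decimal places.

5.02 units

Market equilibrium (private): 24.41 + 0.24q = 212.16 - 4.16q → q_m = 42.6705.
Social marginal benefit = demand + MEB = 214.69 - 3.75q.
Set SMB = MC: 214.69 - 3.75q = 24.41 + 0.24q → q* = 47.6892.
Gap = |42.6705 − 47.6892| = 5.0187.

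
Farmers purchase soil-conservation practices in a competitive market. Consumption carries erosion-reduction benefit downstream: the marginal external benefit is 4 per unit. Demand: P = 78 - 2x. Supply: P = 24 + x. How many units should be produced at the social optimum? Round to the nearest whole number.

Social marginal benefit = demand + MEB = 82 - 2x.
Set SMB = MC: 82 - 2x = 24 + x → x* = 19.3333.

x* = 19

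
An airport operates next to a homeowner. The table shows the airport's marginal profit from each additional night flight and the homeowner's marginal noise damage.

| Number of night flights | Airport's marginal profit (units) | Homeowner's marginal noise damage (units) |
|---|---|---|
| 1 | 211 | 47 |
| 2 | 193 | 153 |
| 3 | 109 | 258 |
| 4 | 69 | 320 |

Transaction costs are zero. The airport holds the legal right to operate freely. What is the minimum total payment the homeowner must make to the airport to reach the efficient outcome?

178

Left alone the airport would choose level 4 (marginal profit stays positive).
Efficient level: k* = 2 (marginal profit ≥ marginal noise damage through 2).
The homeowner must at least cover the airport's forgone profit from cutting 4→2: 109 + 69 = 178.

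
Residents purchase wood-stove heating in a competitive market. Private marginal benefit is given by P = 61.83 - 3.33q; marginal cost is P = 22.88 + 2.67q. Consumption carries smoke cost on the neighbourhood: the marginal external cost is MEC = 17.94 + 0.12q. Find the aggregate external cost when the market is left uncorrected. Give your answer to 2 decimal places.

118.99

Market equilibrium (private): 22.88 + 2.67q = 61.83 - 3.33q → q_m = 6.4917.
Total external cost = ∫₀^{q_m} (17.94 + 0.12q) dq = 17.94×6.4917 + ½×0.12×6.4917² = 118.9896.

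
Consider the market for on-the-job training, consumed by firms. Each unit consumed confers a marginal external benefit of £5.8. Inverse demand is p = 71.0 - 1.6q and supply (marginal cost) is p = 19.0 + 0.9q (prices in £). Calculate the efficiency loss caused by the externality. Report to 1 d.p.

DWL = £6.7

Market equilibrium (private): 19.0 + 0.9q = 71.0 - 1.6q → q_m = 20.8000.
Social marginal benefit = demand + MEB = 76.8 - 1.6q.
Set SMB = MC: 76.8 - 1.6q = 19.0 + 0.9q → q* = 23.1200.
Between q* and q_m the wedge SMB − MC runs linearly from 0 to MEB(q_m), so the loss is a triangle.
DWL = ½ × 2.3200 × 5.8000 = 6.7280.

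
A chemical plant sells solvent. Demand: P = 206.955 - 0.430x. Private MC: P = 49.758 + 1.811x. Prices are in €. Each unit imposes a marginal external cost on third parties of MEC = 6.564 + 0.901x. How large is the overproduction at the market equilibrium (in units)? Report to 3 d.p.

Market equilibrium (private): 49.758 + 1.811x = 206.955 - 0.430x → x_m = 70.1459.
Social marginal cost = private MC + MEC = 56.322 + 2.712x.
Set SMC = demand: 56.322 + 2.712x = 206.955 - 0.430x → x* = 47.9418.
Gap = |70.1459 − 47.9418| = 22.2041.

22.204 units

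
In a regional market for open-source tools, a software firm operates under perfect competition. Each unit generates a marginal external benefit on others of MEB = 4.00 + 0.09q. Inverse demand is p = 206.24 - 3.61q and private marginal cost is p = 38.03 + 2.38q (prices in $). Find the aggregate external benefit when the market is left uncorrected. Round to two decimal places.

Market equilibrium (private): 38.03 + 2.38q = 206.24 - 3.61q → q_m = 28.0818.
Total external benefit = ∫₀^{q_m} (4.00 + 0.09q) dq = 4.00×28.0818 + ½×0.09×28.0818² = 147.8136.

$147.81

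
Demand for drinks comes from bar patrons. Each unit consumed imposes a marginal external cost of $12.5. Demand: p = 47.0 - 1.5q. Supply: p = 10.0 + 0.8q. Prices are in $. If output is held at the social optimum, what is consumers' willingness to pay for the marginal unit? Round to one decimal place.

P = $31.0

Social marginal benefit = demand − MEC = 34.5 - 1.5q.
Set SMB = MC: 34.5 - 1.5q = 10.0 + 0.8q → q* = 10.6522.
Consumer price on the demand curve at q*: 47.0 − 1.5×10.6522 = 31.0217.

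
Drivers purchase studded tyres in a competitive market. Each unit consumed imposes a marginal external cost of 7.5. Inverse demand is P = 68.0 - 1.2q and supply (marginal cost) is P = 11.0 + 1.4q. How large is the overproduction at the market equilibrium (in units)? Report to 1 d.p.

2.9 units

Market equilibrium (private): 11.0 + 1.4q = 68.0 - 1.2q → q_m = 21.9231.
Social marginal benefit = demand − MEC = 60.5 - 1.2q.
Set SMB = MC: 60.5 - 1.2q = 11.0 + 1.4q → q* = 19.0385.
Gap = |21.9231 − 19.0385| = 2.8846.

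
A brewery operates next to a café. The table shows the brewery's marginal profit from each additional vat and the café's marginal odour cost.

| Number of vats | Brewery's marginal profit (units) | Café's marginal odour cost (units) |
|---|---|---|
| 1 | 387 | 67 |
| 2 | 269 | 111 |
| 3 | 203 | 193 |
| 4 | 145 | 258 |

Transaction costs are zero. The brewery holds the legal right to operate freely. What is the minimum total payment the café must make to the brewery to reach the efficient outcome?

145

Left alone the brewery would choose level 4 (marginal profit stays positive).
Efficient level: k* = 3 (marginal profit ≥ marginal odour cost through 3).
The café must at least cover the brewery's forgone profit from cutting 4→3: 145 = 145.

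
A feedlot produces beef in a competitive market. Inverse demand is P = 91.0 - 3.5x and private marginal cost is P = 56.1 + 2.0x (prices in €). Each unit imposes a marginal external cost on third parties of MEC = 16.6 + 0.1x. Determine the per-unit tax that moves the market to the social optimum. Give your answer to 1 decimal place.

tax = €16.9 per unit

Social marginal cost = private MC + MEC = 72.7 + 2.1x.
Set SMC = demand: 72.7 + 2.1x = 91.0 - 3.5x → x* = 3.2679.
The Pigouvian tax equals MEC at x*: 16.6 + 0.1×3.2679 = 16.9268.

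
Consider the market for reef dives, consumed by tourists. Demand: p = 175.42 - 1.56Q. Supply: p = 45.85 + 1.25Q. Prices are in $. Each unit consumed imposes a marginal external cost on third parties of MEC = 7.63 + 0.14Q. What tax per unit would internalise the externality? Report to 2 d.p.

tax = $13.42 per unit

Social marginal benefit = demand − MEC = 167.79 - 1.70Q.
Set SMB = MC: 167.79 - 1.70Q = 45.85 + 1.25Q → Q* = 41.3356.
The Pigouvian tax equals MEC at Q*: 7.63 + 0.14×41.3356 = 13.4170.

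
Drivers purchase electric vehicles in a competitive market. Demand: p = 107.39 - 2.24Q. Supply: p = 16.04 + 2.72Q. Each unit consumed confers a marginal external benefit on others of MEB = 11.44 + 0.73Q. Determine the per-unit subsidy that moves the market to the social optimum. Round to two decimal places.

Social marginal benefit = demand + MEB = 118.83 - 1.51Q.
Set SMB = MC: 118.83 - 1.51Q = 16.04 + 2.72Q → Q* = 24.3002.
The Pigouvian subsidy equals MEB at Q*: 11.44 + 0.73×24.3002 = 29.1791.

subsidy = 29.18 per unit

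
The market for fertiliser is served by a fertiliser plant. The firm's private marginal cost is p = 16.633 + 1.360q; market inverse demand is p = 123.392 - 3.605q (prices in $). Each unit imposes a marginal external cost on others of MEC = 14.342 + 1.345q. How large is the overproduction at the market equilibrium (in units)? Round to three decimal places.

6.856 units

Market equilibrium (private): 16.633 + 1.360q = 123.392 - 3.605q → q_m = 21.5023.
Social marginal cost = private MC + MEC = 30.975 + 2.705q.
Set SMC = demand: 30.975 + 2.705q = 123.392 - 3.605q → q* = 14.6461.
Gap = |21.5023 − 14.6461| = 6.8562.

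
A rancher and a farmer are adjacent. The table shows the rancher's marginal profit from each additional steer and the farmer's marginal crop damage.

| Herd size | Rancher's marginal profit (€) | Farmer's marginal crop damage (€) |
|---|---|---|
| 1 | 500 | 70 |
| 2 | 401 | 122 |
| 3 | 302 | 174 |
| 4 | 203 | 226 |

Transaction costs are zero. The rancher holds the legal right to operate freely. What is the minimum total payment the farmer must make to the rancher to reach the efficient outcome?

€203

Left alone the rancher would choose level 4 (marginal profit stays positive).
Efficient level: k* = 3 (marginal profit ≥ marginal crop damage through 3).
The farmer must at least cover the rancher's forgone profit from cutting 4→3: 203 = 203.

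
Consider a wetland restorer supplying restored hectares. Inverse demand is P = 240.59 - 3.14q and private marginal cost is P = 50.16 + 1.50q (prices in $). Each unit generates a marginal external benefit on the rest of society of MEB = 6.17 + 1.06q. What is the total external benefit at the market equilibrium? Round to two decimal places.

$1145.93

Market equilibrium (private): 50.16 + 1.50q = 240.59 - 3.14q → q_m = 41.0409.
Total external benefit = ∫₀^{q_m} (6.17 + 1.06q) dq = 6.17×41.0409 + ½×1.06×41.0409² = 1145.9308.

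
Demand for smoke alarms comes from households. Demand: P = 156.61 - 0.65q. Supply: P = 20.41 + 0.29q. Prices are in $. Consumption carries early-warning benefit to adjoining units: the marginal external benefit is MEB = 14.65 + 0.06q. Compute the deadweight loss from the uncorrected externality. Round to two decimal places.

Market equilibrium (private): 20.41 + 0.29q = 156.61 - 0.65q → q_m = 144.8936.
Social marginal benefit = demand + MEB = 171.26 - 0.59q.
Set SMB = MC: 171.26 - 0.59q = 20.41 + 0.29q → q* = 171.4205.
The welfare-loss triangle has base |q_m − q*| and height MEB(q_m) (the vertical gap between SMB and MC is zero at q* and MEB at q_m).
DWL = ½ × 26.5269 × 23.3436 = 309.6167.

DWL = $309.62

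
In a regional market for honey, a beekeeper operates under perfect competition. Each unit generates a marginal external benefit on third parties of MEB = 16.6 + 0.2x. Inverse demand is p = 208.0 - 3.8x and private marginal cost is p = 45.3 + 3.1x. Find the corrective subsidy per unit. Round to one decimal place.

subsidy = 22.0 per unit

Social marginal cost = private MC − MEB = 28.7 + 2.9x.
Set SMC = demand: 28.7 + 2.9x = 208.0 - 3.8x → x* = 26.7612.
The Pigouvian subsidy equals MEB at x*: 16.6 + 0.2×26.7612 = 21.9522.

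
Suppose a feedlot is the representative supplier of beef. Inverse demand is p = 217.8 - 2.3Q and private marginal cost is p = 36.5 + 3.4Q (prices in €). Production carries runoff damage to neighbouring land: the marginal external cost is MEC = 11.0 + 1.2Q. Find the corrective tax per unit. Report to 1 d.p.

tax = €40.6 per unit

Social marginal cost = private MC + MEC = 47.5 + 4.6Q.
Set SMC = demand: 47.5 + 4.6Q = 217.8 - 2.3Q → Q* = 24.6812.
The Pigouvian tax equals MEC at Q*: 11.0 + 1.2×24.6812 = 40.6174.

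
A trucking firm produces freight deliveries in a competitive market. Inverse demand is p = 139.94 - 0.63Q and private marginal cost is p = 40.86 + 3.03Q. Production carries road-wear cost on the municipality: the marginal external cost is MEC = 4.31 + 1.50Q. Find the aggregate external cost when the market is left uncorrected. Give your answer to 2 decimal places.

666.31

Market equilibrium (private): 40.86 + 3.03Q = 139.94 - 0.63Q → Q_m = 27.0710.
Total external cost = ∫₀^{Q_m} (4.31 + 1.50Q) dQ = 4.31×27.0710 + ½×1.50×27.0710² = 666.3053.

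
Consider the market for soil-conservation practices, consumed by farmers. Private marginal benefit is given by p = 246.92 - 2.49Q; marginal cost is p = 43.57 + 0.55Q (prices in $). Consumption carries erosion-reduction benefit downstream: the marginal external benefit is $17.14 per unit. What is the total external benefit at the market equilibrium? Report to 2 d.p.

Market equilibrium (private): 43.57 + 0.55Q = 246.92 - 2.49Q → Q_m = 66.8914.
Total external benefit = MEB × Q_m = 17.14 × 66.8914 = 1146.5186.

$1146.52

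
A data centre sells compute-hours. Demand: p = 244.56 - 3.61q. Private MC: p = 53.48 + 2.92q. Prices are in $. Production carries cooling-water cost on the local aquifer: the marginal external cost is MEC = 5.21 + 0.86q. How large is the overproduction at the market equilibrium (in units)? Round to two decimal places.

Market equilibrium (private): 53.48 + 2.92q = 244.56 - 3.61q → q_m = 29.2619.
Social marginal cost = private MC + MEC = 58.69 + 3.78q.
Set SMC = demand: 58.69 + 3.78q = 244.56 - 3.61q → q* = 25.1516.
Gap = |29.2619 − 25.1516| = 4.1103.

4.11 units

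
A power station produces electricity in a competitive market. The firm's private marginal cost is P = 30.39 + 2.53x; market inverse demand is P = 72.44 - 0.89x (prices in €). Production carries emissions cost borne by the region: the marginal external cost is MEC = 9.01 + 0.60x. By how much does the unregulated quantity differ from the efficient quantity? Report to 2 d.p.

Market equilibrium (private): 30.39 + 2.53x = 72.44 - 0.89x → x_m = 12.2953.
Social marginal cost = private MC + MEC = 39.40 + 3.13x.
Set SMC = demand: 39.40 + 3.13x = 72.44 - 0.89x → x* = 8.2189.
Gap = |12.2953 − 8.2189| = 4.0764.

4.08 units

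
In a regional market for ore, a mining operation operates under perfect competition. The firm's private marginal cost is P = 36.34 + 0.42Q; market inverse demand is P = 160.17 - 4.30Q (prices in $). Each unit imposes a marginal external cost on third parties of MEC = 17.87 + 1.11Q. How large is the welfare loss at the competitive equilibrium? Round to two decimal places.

Market equilibrium (private): 36.34 + 0.42Q = 160.17 - 4.30Q → Q_m = 26.2352.
Social marginal cost = private MC + MEC = 54.21 + 1.53Q.
Set SMC = demand: 54.21 + 1.53Q = 160.17 - 4.30Q → Q* = 18.1750.
The loss is the area between SMC and demand from Q* to Q_m; with linear curves that's a triangle of height MEC(Q_m).
DWL = ½ × 8.0602 × 46.9910 = 189.3784.

DWL = $189.38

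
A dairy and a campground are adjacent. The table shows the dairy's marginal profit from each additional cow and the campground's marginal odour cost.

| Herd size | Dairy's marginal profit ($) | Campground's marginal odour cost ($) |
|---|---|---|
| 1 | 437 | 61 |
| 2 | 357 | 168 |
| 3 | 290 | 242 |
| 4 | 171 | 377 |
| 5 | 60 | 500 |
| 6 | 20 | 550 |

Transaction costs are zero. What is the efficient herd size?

3

Bargaining reaches the level where marginal profit last exceeds marginal odour cost.
That holds through level 3 (290 ≥ 242) but not at 4 (171 < 377).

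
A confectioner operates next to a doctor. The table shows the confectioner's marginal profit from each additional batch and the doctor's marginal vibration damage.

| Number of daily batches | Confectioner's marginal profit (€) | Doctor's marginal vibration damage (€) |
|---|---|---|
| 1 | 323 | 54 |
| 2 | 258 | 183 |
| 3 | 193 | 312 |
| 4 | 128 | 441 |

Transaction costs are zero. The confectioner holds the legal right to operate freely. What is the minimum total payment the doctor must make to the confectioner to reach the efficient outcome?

€321

Left alone the confectioner would choose level 4 (marginal profit stays positive).
Efficient level: k* = 2 (marginal profit ≥ marginal vibration damage through 2).
The doctor must at least cover the confectioner's forgone profit from cutting 4→2: 193 + 128 = 321.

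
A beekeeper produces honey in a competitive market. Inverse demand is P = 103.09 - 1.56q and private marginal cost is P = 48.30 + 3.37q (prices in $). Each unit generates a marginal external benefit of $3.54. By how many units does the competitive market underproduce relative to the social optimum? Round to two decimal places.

0.72 units

Market equilibrium (private): 48.30 + 3.37q = 103.09 - 1.56q → q_m = 11.1136.
Social marginal cost = private MC − MEB = 44.76 + 3.37q.
Set SMC = demand: 44.76 + 3.37q = 103.09 - 1.56q → q* = 11.8316.
Gap = |11.1136 − 11.8316| = 0.7180.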